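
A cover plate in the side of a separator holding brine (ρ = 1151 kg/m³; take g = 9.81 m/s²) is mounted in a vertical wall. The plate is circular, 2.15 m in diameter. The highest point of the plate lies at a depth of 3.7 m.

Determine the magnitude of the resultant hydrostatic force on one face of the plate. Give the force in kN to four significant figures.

γ = ρg = 1151 × 9.81 / 1000 = 11.29131 kN/m³.
The centroid is at the centre, 1.075 m below the top of the plate, so the centroid depth is h_c = 3.7 + 1.075 = 4.775 m.
A = π(1.075)² = 3.6305 m².
Resultant F = γ·h_c·A = 11.29131 × 4.775 × 3.6305 = 195.742 kN.

F ≈ 195.7 kN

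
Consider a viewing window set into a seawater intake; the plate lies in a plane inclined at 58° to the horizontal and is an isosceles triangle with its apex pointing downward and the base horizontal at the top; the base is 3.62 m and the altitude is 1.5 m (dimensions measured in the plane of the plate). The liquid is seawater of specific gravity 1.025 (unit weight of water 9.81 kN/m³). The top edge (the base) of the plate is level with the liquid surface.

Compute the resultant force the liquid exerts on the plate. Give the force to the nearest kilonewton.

γ = 1.025 × 9.81 = 10.05525 kN/m³.
Let θ = 58° be the plate's angle to the horizontal; measure y along the incline from where the plane meets the free surface. Vertical depth h = y·sinθ with sinθ = 0.848048.
With the apex down, the centroid sits h/3 = 1.5/3 = 0.5 m below the base (the top edge), so y_c = 0.5 m and h_c = 0.5 × 0.848048 = 0.424024 m.
A = ½ × 3.62 × 1.5 = 2.715 m².
Resultant F = γ·h_c·A = 10.05525 × 0.424024 × 2.715 = 11.5759 kN.

F ≈ 12 kN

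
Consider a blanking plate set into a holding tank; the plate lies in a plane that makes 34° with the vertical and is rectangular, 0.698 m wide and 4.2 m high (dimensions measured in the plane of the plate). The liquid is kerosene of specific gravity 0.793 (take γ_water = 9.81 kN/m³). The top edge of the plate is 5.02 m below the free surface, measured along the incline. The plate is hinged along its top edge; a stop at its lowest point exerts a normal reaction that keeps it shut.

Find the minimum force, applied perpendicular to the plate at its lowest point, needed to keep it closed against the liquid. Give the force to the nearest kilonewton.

P ≈ 74 kN

γ = 0.793 × 9.81 = 7.77933 kN/m³.
The plate makes 34° with the vertical, i.e. θ = 90° − 34° = 56° to the horizontal. Measuring y along the incline from the free-surface line, vertical depth h = y·sinθ with sinθ = 0.829038.
The centroid lies 4.2/2 = 2.1 m below the top edge, so y_c = 5.02 + 2.1 = 7.12 m and h_c = 7.12 × 0.829038 = 5.90275 m.
A = 0.698 × 4.2 = 2.9316 m².
Resultant F = γ·h_c·A = 7.77933 × 5.90275 × 2.9316 = 134.617 kN.
I_c = b·h³/12 = 0.698 × 4.2³/12 = 4.30945 m⁴.
Centre of pressure: y_p = y_c + I_c/(y_c·A) = 7.12 + 4.30945/(7.12 × 2.9316) = 7.12 + 0.206461 = 7.32646 m along the plane.
The resultant acts 2.1 + 0.206461 = 2.30646 m (along the plate) below the hinge at the top edge, so the moment about the hinge is M = F × 2.30646 = 134.617 × 2.30646 = 310.489 kN·m.
A normal force at the bottom, 4.2 m from the hinge, must supply this moment: P = 310.489/4.2 = 73.926 kN.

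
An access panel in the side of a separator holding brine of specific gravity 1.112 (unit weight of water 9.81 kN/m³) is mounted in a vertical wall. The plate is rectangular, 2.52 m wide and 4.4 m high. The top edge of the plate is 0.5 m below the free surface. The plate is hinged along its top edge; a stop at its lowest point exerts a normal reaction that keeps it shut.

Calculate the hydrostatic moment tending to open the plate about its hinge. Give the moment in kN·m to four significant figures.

M ≈ 913.6 kN·m

γ = 1.112 × 9.81 = 10.90872 kN/m³.
The centroid lies 4.4/2 = 2.2 m below the top edge, so the centroid depth is h_c = 0.5 + 2.2 = 2.7 m.
A = 2.52 × 4.4 = 11.088 m².
Resultant F = γ·h_c·A = 10.90872 × 2.7 × 11.088 = 326.581 kN.
I_c = b·h³/12 = 2.52 × 4.4³/12 = 17.8886 m⁴.
Centre of pressure: y_p = y_c + I_c/(y_c·A) = 2.7 + 17.8886/(2.7 × 11.088) = 2.7 + 0.59753 = 3.29753 m along the plane.
The resultant acts 2.2 + 0.59753 = 2.79753 m (along the plate) below the hinge at the top edge, so the moment about the hinge is M = F × 2.79753 = 326.581 × 2.79753 = 913.62 kN·m.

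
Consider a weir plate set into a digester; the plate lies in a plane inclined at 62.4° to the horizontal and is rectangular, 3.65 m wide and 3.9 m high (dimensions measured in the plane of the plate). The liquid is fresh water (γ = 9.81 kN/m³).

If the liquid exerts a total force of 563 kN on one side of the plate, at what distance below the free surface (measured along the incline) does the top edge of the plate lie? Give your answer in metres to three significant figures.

γ = 9.81 kN/m³.
A = 3.65 × 3.9 = 14.235 m².
From F = γ·h_c·A, the centroid depth is h_c = 563/(9.81 × 14.235) = 4.03164 m.
Let θ = 62.4° be the plate's angle to the horizontal; measure y along the incline from where the plane meets the free surface. Vertical depth h = y·sinθ with sinθ = 0.886204.
Along the incline, y_c = h_c/sinθ = 4.03164/0.886204 = 4.54934 m.
The centroid lies 3.9/2 = 1.95 m below the top edge, so the top edge sits at y_top = 4.54934 − 1.95 = 2.59934 m along the incline.

y_top ≈ 2.60 m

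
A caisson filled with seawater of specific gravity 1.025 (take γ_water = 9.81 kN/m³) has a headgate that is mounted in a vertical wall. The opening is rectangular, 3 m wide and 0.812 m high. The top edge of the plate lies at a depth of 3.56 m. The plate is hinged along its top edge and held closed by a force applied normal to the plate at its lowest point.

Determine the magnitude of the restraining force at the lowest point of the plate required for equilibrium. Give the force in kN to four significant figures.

P ≈ 50.23 kN

γ = 1.025 × 9.81 = 10.05525 kN/m³.
The centroid lies 0.812/2 = 0.406 m below the top edge, so the centroid depth is h_c = 3.56 + 0.406 = 3.966 m.
A = 3 × 0.812 = 2.436 m².
Resultant F = γ·h_c·A = 10.05525 × 3.966 × 2.436 = 97.1455 kN.
I_c = b·h³/12 = 3 × 0.812³/12 = 0.133847 m⁴.
Centre of pressure: y_p = y_c + I_c/(y_c·A) = 3.966 + 0.133847/(3.966 × 2.436) = 3.966 + 0.0138541 = 3.97985 m along the plane.
The resultant acts 0.406 + 0.0138541 = 0.419854 m (along the plate) below the hinge at the top edge, so the moment about the hinge is M = F × 0.419854 = 97.1455 × 0.419854 = 40.7869 kN·m.
A normal force at the bottom, 0.812 m from the hinge, must supply this moment: P = 40.7869/0.812 = 50.2302 kN.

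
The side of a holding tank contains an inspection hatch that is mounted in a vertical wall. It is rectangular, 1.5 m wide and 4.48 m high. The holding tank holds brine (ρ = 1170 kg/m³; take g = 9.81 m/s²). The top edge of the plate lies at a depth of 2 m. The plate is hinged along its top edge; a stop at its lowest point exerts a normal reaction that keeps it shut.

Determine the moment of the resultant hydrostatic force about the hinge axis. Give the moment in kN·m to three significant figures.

γ = ρg = 1170 × 9.81 / 1000 = 11.4777 kN/m³.
The centroid lies 4.48/2 = 2.24 m below the top edge, so the centroid depth is h_c = 2 + 2.24 = 4.24 m.
A = 1.5 × 4.48 = 6.72 m².
Resultant F = γ·h_c·A = 11.4777 × 4.24 × 6.72 = 327.032 kN.
I_c = b·h³/12 = 1.5 × 4.48³/12 = 11.2394 m⁴.
Centre of pressure: y_p = y_c + I_c/(y_c·A) = 4.24 + 11.2394/(4.24 × 6.72) = 4.24 + 0.394465 = 4.63447 m along the plane.
The resultant acts 2.24 + 0.394465 = 2.63447 m (along the plate) below the hinge at the top edge, so the moment about the hinge is M = F × 2.63447 = 327.032 × 2.63447 = 861.556 kN·m.

M ≈ 862 kN·m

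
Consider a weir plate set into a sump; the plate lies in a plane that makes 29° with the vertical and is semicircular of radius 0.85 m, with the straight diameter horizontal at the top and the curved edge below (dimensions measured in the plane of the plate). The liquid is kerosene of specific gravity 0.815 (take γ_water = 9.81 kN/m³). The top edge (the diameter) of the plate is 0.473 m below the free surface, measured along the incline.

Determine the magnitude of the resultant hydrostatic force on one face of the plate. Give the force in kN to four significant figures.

F ≈ 6.617 kN

γ = 0.815 × 9.81 = 7.99515 kN/m³.
The plate makes 29° with the vertical, i.e. θ = 90° − 29° = 61° to the horizontal. Measuring y along the incline from the free-surface line, vertical depth h = y·sinθ with sinθ = 0.874620.
The centroid of a semicircle lies 4r/(3π) = 0.360751 m from the diameter, here below the top edge, so y_c = 0.473 + 0.360751 = 0.833751 m and h_c = 0.833751 × 0.874620 = 0.729215 m.
A = πr²/2 = π × 0.85²/2 = 1.1349 m².
Resultant F = γ·h_c·A = 7.99515 × 0.729215 × 1.1349 = 6.61668 kN.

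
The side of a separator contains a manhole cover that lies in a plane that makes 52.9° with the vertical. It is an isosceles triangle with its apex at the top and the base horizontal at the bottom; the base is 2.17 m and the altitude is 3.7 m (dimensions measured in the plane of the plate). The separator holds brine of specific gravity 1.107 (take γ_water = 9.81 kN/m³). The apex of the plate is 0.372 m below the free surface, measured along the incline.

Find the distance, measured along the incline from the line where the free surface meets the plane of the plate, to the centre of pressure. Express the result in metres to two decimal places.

y_p = 3.11 m

γ = 1.107 × 9.81 = 10.85967 kN/m³.
The plate makes 52.9° with the vertical, i.e. θ = 90° − 52.9° = 37.1° to the horizontal. Measuring y along the incline from the free-surface line, vertical depth h = y·sinθ with sinθ = 0.603208.
With the apex up, the centroid sits 2h/3 = 2 × 3.7/3 = 2.46667 m below the apex, so y_c = 0.372 + 2.46667 = 2.83867 m and h_c = 2.83867 × 0.603208 = 1.71231 m.
A = ½ × 2.17 × 3.7 = 4.0145 m².
Resultant F = γ·h_c·A = 10.85967 × 1.71231 × 4.0145 = 74.6501 kN.
I_c = b·h³/36 = 2.17 × 3.7³/36 = 3.05325 m⁴.
Centre of pressure: y_p = y_c + I_c/(y_c·A) = 2.83867 + 3.05325/(2.83867 × 4.0145) = 2.83867 + 0.267927 = 3.1066 m along the plane.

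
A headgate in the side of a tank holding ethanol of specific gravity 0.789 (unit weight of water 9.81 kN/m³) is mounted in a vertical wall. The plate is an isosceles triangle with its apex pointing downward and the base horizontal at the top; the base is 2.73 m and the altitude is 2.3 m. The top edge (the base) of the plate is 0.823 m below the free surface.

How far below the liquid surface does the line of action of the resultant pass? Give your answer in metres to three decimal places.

γ = 0.789 × 9.81 = 7.74009 kN/m³.
With the apex down, the centroid sits h/3 = 2.3/3 = 0.766667 m below the base (the top edge), so the centroid depth is h_c = 0.823 + 0.766667 = 1.58967 m.
A = ½ × 2.73 × 2.3 = 3.1395 m².
Resultant F = γ·h_c·A = 7.74009 × 1.58967 × 3.1395 = 38.629 kN.
I_c = b·h³/36 = 2.73 × 2.3³/36 = 0.922664 m⁴.
Centre of pressure: y_p = y_c + I_c/(y_c·A) = 1.58967 + 0.922664/(1.58967 × 3.1395) = 1.58967 + 0.184874 = 1.77454 m along the plane.

h_p = 1.775 m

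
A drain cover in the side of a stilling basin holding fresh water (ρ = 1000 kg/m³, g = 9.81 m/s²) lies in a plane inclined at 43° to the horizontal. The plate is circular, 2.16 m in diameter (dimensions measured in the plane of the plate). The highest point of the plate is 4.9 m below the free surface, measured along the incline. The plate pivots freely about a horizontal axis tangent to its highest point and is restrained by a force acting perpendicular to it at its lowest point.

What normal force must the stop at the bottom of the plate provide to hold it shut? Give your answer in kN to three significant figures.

P ≈ 76.6 kN

γ = ρg = 1000 × 9.81 = 9810 N/m³ = 9.81 kN/m³.
Let θ = 43° be the plate's angle to the horizontal; measure y along the incline from where the plane meets the free surface. Vertical depth h = y·sinθ with sinθ = 0.681998.
The centroid is at the centre, 1.08 m below the top of the plate, so y_c = 4.9 + 1.08 = 5.98 m and h_c = 5.98 × 0.681998 = 4.07835 m.
A = π(1.08)² = 3.66435 m².
Resultant F = γ·h_c·A = 9.81 × 4.07835 × 3.66435 = 146.606 kN.
I_c = πr⁴/4 = π × 1.08⁴/4 = 1.06853 m⁴.
Centre of pressure: y_p = y_c + I_c/(y_c·A) = 5.98 + 1.06853/(5.98 × 3.66435) = 5.98 + 0.0487628 = 6.02876 m along the plane.
The resultant acts 1.08 + 0.0487628 = 1.12876 m (along the plate) below the hinge at the top edge, so the moment about the hinge is M = F × 1.12876 = 146.606 × 1.12876 = 165.483 kN·m.
A normal force at the bottom, 2.16 m from the hinge, must supply this moment: P = 165.483/2.16 = 76.6125 kN.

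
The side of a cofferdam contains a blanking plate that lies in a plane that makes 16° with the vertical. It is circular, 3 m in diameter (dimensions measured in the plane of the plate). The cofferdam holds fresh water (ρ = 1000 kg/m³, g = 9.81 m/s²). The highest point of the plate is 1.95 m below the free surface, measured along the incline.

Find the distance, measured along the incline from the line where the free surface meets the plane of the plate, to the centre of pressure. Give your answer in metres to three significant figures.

γ = ρg = 1000 × 9.81 = 9810 N/m³ = 9.81 kN/m³.
The plate makes 16° with the vertical, i.e. θ = 90° − 16° = 74° to the horizontal. Measuring y along the incline from the free-surface line, vertical depth h = y·sinθ with sinθ = 0.961262.
The centroid is at the centre, 1.5 m below the top of the plate, so y_c = 1.95 + 1.5 = 3.45 m and h_c = 3.45 × 0.961262 = 3.31635 m.
A = π(1.5)² = 7.06858 m².
Resultant F = γ·h_c·A = 9.81 × 3.31635 × 7.06858 = 229.965 kN.
I_c = πr⁴/4 = π × 1.5⁴/4 = 3.97608 m⁴.
Centre of pressure: y_p = y_c + I_c/(y_c·A) = 3.45 + 3.97608/(3.45 × 7.06858) = 3.45 + 0.163044 = 3.61304 m along the plane.

y_p = 3.61 m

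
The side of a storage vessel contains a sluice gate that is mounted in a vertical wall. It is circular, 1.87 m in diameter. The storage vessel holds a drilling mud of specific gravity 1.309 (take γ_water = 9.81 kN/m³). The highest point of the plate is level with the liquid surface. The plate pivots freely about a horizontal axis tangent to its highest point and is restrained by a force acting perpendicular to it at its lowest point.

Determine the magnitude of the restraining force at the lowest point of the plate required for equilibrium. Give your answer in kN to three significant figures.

γ = 1.309 × 9.81 = 12.84129 kN/m³.
The centroid is at the centre, 0.935 m below the top of the plate, so the centroid depth is h_c = 0.935 m.
A = π(0.935)² = 2.74646 m².
Resultant F = γ·h_c·A = 12.84129 × 0.935 × 2.74646 = 32.9757 kN.
I_c = πr⁴/4 = π × 0.935⁴/4 = 0.600256 m⁴.
Centre of pressure: y_p = y_c + I_c/(y_c·A) = 0.935 + 0.600256/(0.935 × 2.74646) = 0.935 + 0.23375 = 1.16875 m along the plane.
The resultant acts 0.935 + 0.23375 = 1.16875 m (along the plate) below the hinge at the top edge, so the moment about the hinge is M = F × 1.16875 = 32.9757 × 1.16875 = 38.5403 kN·m.
A normal force at the bottom, 1.87 m from the hinge, must supply this moment: P = 38.5403/1.87 = 20.6098 kN.

P ≈ 20.6 kN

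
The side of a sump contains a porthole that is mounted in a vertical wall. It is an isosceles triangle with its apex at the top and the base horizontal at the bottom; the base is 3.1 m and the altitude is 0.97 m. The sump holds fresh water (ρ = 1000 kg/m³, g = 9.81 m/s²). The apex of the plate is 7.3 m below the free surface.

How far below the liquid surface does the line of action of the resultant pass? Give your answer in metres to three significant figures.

γ = ρg = 1000 × 9.81 = 9810 N/m³ = 9.81 kN/m³.
With the apex up, the centroid sits 2h/3 = 2 × 0.97/3 = 0.646667 m below the apex, so the centroid depth is h_c = 7.3 + 0.646667 = 7.94667 m.
A = ½ × 3.1 × 0.97 = 1.5035 m².
Resultant F = γ·h_c·A = 9.81 × 7.94667 × 1.5035 = 117.208 kN.
I_c = b·h³/36 = 3.1 × 0.97³/36 = 0.0785913 m⁴.
Centre of pressure: y_p = y_c + I_c/(y_c·A) = 7.94667 + 0.0785913/(7.94667 × 1.5035) = 7.94667 + 0.00657788 = 7.95325 m along the plane.

h_p = 7.95 m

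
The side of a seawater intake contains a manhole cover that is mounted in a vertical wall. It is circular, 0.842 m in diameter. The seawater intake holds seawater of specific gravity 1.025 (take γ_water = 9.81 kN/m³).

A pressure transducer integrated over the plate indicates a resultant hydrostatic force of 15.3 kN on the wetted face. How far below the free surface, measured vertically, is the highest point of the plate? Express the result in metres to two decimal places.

d_top ≈ 2.31 m

γ = 1.025 × 9.81 = 10.05525 kN/m³.
A = π(0.421)² = 0.556819 m².
From F = γ·h_c·A, the centroid depth is h_c = 15.3/(10.05525 × 0.556819) = 2.73265 m.
The centroid is at the centre, 0.421 m below the top of the plate, so the highest point sits at h_top = 2.73265 − 0.421 = 2.31165 m below the surface.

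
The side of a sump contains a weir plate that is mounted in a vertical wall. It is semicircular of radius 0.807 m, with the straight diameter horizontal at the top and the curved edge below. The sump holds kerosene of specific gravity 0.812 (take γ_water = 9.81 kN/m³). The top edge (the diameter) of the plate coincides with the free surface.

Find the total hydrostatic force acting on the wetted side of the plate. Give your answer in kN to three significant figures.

γ = 0.812 × 9.81 = 7.96572 kN/m³.
The centroid of a semicircle lies 4r/(3π) = 0.342501 m from the diameter, here below the top edge, so the centroid depth is h_c = 0.342501 m.
A = πr²/2 = π × 0.807²/2 = 1.02298 m².
Resultant F = γ·h_c·A = 7.96572 × 0.342501 × 1.02298 = 2.79096 kN.

F ≈ 2.79 kN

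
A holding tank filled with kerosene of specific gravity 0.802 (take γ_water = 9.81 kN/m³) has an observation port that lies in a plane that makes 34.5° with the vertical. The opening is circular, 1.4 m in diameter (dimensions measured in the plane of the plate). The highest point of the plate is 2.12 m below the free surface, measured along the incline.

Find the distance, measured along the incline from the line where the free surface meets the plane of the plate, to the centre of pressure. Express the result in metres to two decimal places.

γ = 0.802 × 9.81 = 7.86762 kN/m³.
The plate makes 34.5° with the vertical, i.e. θ = 90° − 34.5° = 55.5° to the horizontal. Measuring y along the incline from the free-surface line, vertical depth h = y·sinθ with sinθ = 0.824126.
The centroid is at the centre, 0.7 m below the top of the plate, so y_c = 2.12 + 0.7 = 2.82 m and h_c = 2.82 × 0.824126 = 2.32404 m.
A = π(0.7)² = 1.53938 m².
Resultant F = γ·h_c·A = 7.86762 × 2.32404 × 1.53938 = 28.147 kN.
I_c = πr⁴/4 = π × 0.7⁴/4 = 0.188574 m⁴.
Centre of pressure: y_p = y_c + I_c/(y_c·A) = 2.82 + 0.188574/(2.82 × 1.53938) = 2.82 + 0.0434397 = 2.86344 m along the plane.

y_p = 2.86 m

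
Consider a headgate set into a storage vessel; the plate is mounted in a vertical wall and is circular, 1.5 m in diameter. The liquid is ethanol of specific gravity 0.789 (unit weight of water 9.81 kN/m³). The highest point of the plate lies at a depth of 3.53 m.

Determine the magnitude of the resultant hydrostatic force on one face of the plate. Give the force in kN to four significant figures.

F ≈ 58.54 kN

γ = 0.789 × 9.81 = 7.74009 kN/m³.
The centroid is at the centre, 0.75 m below the top of the plate, so the centroid depth is h_c = 3.53 + 0.75 = 4.28 m.
A = π(0.75)² = 1.76715 m².
Resultant F = γ·h_c·A = 7.74009 × 4.28 × 1.76715 = 58.5414 kN.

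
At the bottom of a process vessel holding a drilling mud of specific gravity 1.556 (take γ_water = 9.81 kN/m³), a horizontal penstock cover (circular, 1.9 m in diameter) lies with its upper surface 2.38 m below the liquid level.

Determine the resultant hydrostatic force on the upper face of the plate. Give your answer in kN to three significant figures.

F ≈ 103 kN

γ = 1.556 × 9.81 = 15.26436 kN/m³.
The plate is horizontal, so pressure is uniform at p = γ·h = 15.26436 × 2.38 = 36.3292 kN/m².
A = π(0.95)² = 2.83529 m².
F = p·A = 36.3292 × 2.83529 = 103.004 kN.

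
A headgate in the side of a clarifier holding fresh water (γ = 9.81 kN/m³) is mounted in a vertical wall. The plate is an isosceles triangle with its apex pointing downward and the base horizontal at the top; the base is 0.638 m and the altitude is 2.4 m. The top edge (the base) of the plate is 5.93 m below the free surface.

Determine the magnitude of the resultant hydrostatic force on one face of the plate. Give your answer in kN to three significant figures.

F ≈ 50.5 kN

γ = 9.81 kN/m³.
With the apex down, the centroid sits h/3 = 2.4/3 = 0.8 m below the base (the top edge), so the centroid depth is h_c = 5.93 + 0.8 = 6.73 m.
A = ½ × 0.638 × 2.4 = 0.7656 m².
Resultant F = γ·h_c·A = 9.81 × 6.73 × 0.7656 = 50.5459 kN.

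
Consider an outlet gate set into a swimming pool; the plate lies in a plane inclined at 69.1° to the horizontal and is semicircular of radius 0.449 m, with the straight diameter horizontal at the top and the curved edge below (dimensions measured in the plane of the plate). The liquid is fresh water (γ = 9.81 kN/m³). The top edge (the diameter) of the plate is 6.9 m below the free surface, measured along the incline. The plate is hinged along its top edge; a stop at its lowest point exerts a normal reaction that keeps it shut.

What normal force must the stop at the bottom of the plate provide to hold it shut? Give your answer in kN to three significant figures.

γ = 9.81 kN/m³.
Let θ = 69.1° be the plate's angle to the horizontal; measure y along the incline from where the plane meets the free surface. Vertical depth h = y·sinθ with sinθ = 0.934204.
The centroid of a semicircle lies 4r/(3π) = 0.190562 m from the diameter, here below the top edge, so y_c = 6.9 + 0.190562 = 7.09056 m and h_c = 7.09056 × 0.934204 = 6.62403 m.
A = πr²/2 = π × 0.449²/2 = 0.316674 m².
Resultant F = γ·h_c·A = 9.81 × 6.62403 × 0.316674 = 20.578 kN.
I_c = (π/8 − 8/(9π))·r⁴ = 0.109757 × 0.449⁴ = 0.00446085 m⁴.
Centre of pressure: y_p = y_c + I_c/(y_c·A) = 7.09056 + 0.00446085/(7.09056 × 0.316674) = 7.09056 + 0.00198667 = 7.09255 m along the plane.
The resultant acts 0.190562 + 0.00198667 = 0.192549 m (along the plate) below the hinge at the top edge, so the moment about the hinge is M = F × 0.192549 = 20.578 × 0.192549 = 3.96227 kN·m.
A normal force at the bottom, 0.449 m from the hinge, must supply this moment: P = 3.96227/0.449 = 8.82465 kN.

P ≈ 8.82 kN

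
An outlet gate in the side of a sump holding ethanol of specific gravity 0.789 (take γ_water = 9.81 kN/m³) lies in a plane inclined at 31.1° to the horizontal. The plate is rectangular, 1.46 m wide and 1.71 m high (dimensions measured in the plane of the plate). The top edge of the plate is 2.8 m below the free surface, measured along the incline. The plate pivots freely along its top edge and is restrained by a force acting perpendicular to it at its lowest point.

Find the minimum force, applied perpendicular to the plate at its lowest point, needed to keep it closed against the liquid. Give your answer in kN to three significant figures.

γ = 0.789 × 9.81 = 7.74009 kN/m³.
Let θ = 31.1° be the plate's angle to the horizontal; measure y along the incline from where the plane meets the free surface. Vertical depth h = y·sinθ with sinθ = 0.516533.
The centroid lies 1.71/2 = 0.855 m below the top edge, so y_c = 2.8 + 0.855 = 3.655 m and h_c = 3.655 × 0.516533 = 1.88793 m.
A = 1.46 × 1.71 = 2.4966 m².
Resultant F = γ·h_c·A = 7.74009 × 1.88793 × 2.4966 = 36.4822 kN.
I_c = b·h³/12 = 1.46 × 1.71³/12 = 0.608359 m⁴.
Centre of pressure: y_p = y_c + I_c/(y_c·A) = 3.655 + 0.608359/(3.655 × 2.4966) = 3.655 + 0.0666689 = 3.72167 m along the plane.
The resultant acts 0.855 + 0.0666689 = 0.921669 m (along the plate) below the hinge at the top edge, so the moment about the hinge is M = F × 0.921669 = 36.4822 × 0.921669 = 33.6245 kN·m.
A normal force at the bottom, 1.71 m from the hinge, must supply this moment: P = 33.6245/1.71 = 19.6635 kN.

P ≈ 19.7 kN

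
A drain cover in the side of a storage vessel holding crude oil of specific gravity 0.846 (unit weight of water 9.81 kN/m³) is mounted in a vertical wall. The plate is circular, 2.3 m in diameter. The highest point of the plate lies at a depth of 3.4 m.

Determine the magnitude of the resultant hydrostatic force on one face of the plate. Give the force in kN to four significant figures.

γ = 0.846 × 9.81 = 8.29926 kN/m³.
The centroid is at the centre, 1.15 m below the top of the plate, so the centroid depth is h_c = 3.4 + 1.15 = 4.55 m.
A = π(1.15)² = 4.15476 m².
Resultant F = γ·h_c·A = 8.29926 × 4.55 × 4.15476 = 156.891 kN.

F ≈ 156.9 kN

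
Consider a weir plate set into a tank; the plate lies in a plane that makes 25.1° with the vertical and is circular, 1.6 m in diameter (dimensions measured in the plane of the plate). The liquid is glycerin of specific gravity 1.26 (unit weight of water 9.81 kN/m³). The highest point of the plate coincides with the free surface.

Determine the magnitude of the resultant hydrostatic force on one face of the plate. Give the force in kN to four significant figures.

F ≈ 18.00 kN

γ = 1.26 × 9.81 = 12.3606 kN/m³.
The plate makes 25.1° with the vertical, i.e. θ = 90° − 25.1° = 64.9° to the horizontal. Measuring y along the incline from the free-surface line, vertical depth h = y·sinθ with sinθ = 0.905569.
The centroid is at the centre, 0.8 m below the top of the plate, so y_c = 0.8 m and h_c = 0.8 × 0.905569 = 0.724455 m.
A = π(0.8)² = 2.01062 m².
Resultant F = γ·h_c·A = 12.3606 × 0.724455 × 2.01062 = 18.0045 kN.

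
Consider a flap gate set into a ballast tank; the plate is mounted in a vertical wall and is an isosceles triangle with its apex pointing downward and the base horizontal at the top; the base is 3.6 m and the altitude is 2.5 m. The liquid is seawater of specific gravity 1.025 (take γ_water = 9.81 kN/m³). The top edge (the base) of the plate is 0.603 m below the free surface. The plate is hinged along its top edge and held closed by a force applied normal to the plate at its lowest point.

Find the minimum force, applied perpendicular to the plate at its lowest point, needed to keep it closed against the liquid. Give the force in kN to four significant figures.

γ = 1.025 × 9.81 = 10.05525 kN/m³.
With the apex down, the centroid sits h/3 = 2.5/3 = 0.833333 m below the base (the top edge), so the centroid depth is h_c = 0.603 + 0.833333 = 1.43633 m.
A = ½ × 3.6 × 2.5 = 4.5 m².
Resultant F = γ·h_c·A = 10.05525 × 1.43633 × 4.5 = 64.992 kN.
I_c = b·h³/36 = 3.6 × 2.5³/36 = 1.5625 m⁴.
Centre of pressure: y_p = y_c + I_c/(y_c·A) = 1.43633 + 1.5625/(1.43633 × 4.5) = 1.43633 + 0.241743 = 1.67807 m along the plane.
The resultant acts 0.833333 + 0.241743 = 1.07508 m (along the plate) below the hinge at the top edge, so the moment about the hinge is M = F × 1.07508 = 64.992 × 1.07508 = 69.8716 kN·m.
A normal force at the bottom, 2.5 m from the hinge, must supply this moment: P = 69.8716/2.5 = 27.9486 kN.

P ≈ 27.95 kN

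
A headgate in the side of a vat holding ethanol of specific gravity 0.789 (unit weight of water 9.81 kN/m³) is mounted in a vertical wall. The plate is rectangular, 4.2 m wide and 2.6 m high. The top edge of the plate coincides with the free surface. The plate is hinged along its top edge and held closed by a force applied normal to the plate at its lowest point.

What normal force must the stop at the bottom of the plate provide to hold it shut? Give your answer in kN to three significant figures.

P ≈ 73.3 kN

γ = 0.789 × 9.81 = 7.74009 kN/m³.
The centroid lies 2.6/2 = 1.3 m below the top edge, so the centroid depth is h_c = 1.3 m.
A = 4.2 × 2.6 = 10.92 m².
Resultant F = γ·h_c·A = 7.74009 × 1.3 × 10.92 = 109.878 kN.
I_c = b·h³/12 = 4.2 × 2.6³/12 = 6.1516 m⁴.
Centre of pressure: y_p = y_c + I_c/(y_c·A) = 1.3 + 6.1516/(1.3 × 10.92) = 1.3 + 0.433333 = 1.73333 m along the plane.
The resultant acts 1.3 + 0.433333 = 1.73333 m (along the plate) below the hinge at the top edge, so the moment about the hinge is M = F × 1.73333 = 109.878 × 1.73333 = 190.455 kN·m.
A normal force at the bottom, 2.6 m from the hinge, must supply this moment: P = 190.455/2.6 = 73.2519 kN.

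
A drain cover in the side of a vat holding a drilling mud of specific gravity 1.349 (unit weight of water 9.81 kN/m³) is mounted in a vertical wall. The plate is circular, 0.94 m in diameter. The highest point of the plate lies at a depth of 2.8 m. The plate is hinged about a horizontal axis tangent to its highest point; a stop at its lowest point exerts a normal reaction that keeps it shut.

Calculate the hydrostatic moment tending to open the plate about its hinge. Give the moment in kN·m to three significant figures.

γ = 1.349 × 9.81 = 13.23369 kN/m³.
The centroid is at the centre, 0.47 m below the top of the plate, so the centroid depth is h_c = 2.8 + 0.47 = 3.27 m.
A = π(0.47)² = 0.693978 m².
Resultant F = γ·h_c·A = 13.23369 × 3.27 × 0.693978 = 30.0313 kN.
I_c = πr⁴/4 = π × 0.47⁴/4 = 0.0383249 m⁴.
Centre of pressure: y_p = y_c + I_c/(y_c·A) = 3.27 + 0.0383249/(3.27 × 0.693978) = 3.27 + 0.0168884 = 3.28689 m along the plane.
The resultant acts 0.47 + 0.0168884 = 0.486888 m (along the plate) below the hinge at the top edge, so the moment about the hinge is M = F × 0.486888 = 30.0313 × 0.486888 = 14.6219 kN·m.

M ≈ 14.6 kN·m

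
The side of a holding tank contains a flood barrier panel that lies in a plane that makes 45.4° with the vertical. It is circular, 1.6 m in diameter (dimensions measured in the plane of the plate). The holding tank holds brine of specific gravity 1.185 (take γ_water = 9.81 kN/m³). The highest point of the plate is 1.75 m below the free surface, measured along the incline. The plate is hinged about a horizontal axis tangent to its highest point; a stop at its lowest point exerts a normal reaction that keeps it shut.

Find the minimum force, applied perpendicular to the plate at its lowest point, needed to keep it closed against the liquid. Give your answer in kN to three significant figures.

γ = 1.185 × 9.81 = 11.62485 kN/m³.
The plate makes 45.4° with the vertical, i.e. θ = 90° − 45.4° = 44.6° to the horizontal. Measuring y along the incline from the free-surface line, vertical depth h = y·sinθ with sinθ = 0.702153.
The centroid is at the centre, 0.8 m below the top of the plate, so y_c = 1.75 + 0.8 = 2.55 m and h_c = 2.55 × 0.702153 = 1.79049 m.
A = π(0.8)² = 2.01062 m².
Resultant F = γ·h_c·A = 11.62485 × 1.79049 × 2.01062 = 41.8494 kN.
I_c = πr⁴/4 = π × 0.8⁴/4 = 0.321699 m⁴.
Centre of pressure: y_p = y_c + I_c/(y_c·A) = 2.55 + 0.321699/(2.55 × 2.01062) = 2.55 + 0.0627451 = 2.61275 m along the plane.
The resultant acts 0.8 + 0.0627451 = 0.862745 m (along the plate) below the hinge at the top edge, so the moment about the hinge is M = F × 0.862745 = 41.8494 × 0.862745 = 36.1054 kN·m.
A normal force at the bottom, 1.6 m from the hinge, must supply this moment: P = 36.1054/1.6 = 22.5659 kN.

P ≈ 22.6 kN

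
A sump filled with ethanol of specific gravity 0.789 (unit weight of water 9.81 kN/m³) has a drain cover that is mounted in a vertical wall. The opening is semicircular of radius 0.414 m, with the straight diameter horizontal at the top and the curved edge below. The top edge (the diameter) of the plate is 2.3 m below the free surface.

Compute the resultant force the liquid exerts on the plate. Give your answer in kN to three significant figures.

γ = 0.789 × 9.81 = 7.74009 kN/m³.
The centroid of a semicircle lies 4r/(3π) = 0.175707 m from the diameter, here below the top edge, so the centroid depth is h_c = 2.3 + 0.175707 = 2.47571 m.
A = πr²/2 = π × 0.414²/2 = 0.269228 m².
Resultant F = γ·h_c·A = 7.74009 × 2.47571 × 0.269228 = 5.15901 kN.

F ≈ 5.16 kN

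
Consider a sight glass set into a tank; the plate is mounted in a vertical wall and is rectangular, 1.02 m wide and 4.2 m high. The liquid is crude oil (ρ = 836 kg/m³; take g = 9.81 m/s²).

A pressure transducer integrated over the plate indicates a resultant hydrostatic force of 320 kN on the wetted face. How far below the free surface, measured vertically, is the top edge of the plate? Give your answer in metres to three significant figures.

d_top ≈ 7.01 m

γ = ρg = 836 × 9.81 / 1000 = 8.20116 kN/m³.
A = 1.02 × 4.2 = 4.284 m².
From F = γ·h_c·A, the centroid depth is h_c = 320/(8.20116 × 4.284) = 9.10805 m.
The centroid lies 4.2/2 = 2.1 m below the top edge, so the top edge sits at h_top = 9.10805 − 2.1 = 7.00805 m below the surface.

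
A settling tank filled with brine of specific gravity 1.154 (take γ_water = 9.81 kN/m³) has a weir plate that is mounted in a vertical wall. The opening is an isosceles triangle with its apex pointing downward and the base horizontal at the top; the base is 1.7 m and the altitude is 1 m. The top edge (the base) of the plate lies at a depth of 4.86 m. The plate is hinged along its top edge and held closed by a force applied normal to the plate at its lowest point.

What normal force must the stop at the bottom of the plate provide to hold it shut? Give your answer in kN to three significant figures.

γ = 1.154 × 9.81 = 11.32074 kN/m³.
With the apex down, the centroid sits h/3 = 1/3 = 0.333333 m below the base (the top edge), so the centroid depth is h_c = 4.86 + 0.333333 = 5.19333 m.
A = ½ × 1.7 × 1 = 0.85 m².
Resultant F = γ·h_c·A = 11.32074 × 5.19333 × 0.85 = 49.9735 kN.
I_c = b·h³/36 = 1.7 × 1³/36 = 0.0472222 m⁴.
Centre of pressure: y_p = y_c + I_c/(y_c·A) = 5.19333 + 0.0472222/(5.19333 × 0.85) = 5.19333 + 0.0106975 = 5.20403 m along the plane.
The resultant acts 0.333333 + 0.0106975 = 0.344031 m (along the plate) below the hinge at the top edge, so the moment about the hinge is M = F × 0.344031 = 49.9735 × 0.344031 = 17.1924 kN·m.
A normal force at the bottom, 1 m from the hinge, must supply this moment: P = 17.1924/1 = 17.1924 kN.

P ≈ 17.2 kN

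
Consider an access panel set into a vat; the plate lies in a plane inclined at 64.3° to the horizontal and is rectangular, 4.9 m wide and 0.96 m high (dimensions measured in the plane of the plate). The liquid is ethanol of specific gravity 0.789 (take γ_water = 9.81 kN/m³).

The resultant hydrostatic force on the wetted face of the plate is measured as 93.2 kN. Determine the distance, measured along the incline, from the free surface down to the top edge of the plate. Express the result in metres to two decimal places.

γ = 0.789 × 9.81 = 7.74009 kN/m³.
A = 4.9 × 0.96 = 4.704 m².
From F = γ·h_c·A, the centroid depth is h_c = 93.2/(7.74009 × 4.704) = 2.55978 m.
Let θ = 64.3° be the plate's angle to the horizontal; measure y along the incline from where the plane meets the free surface. Vertical depth h = y·sinθ with sinθ = 0.901077.
Along the incline, y_c = h_c/sinθ = 2.55978/0.901077 = 2.8408 m.
The centroid lies 0.96/2 = 0.48 m below the top edge, so the top edge sits at y_top = 2.8408 − 0.48 = 2.3608 m along the incline.

y_top ≈ 2.36 m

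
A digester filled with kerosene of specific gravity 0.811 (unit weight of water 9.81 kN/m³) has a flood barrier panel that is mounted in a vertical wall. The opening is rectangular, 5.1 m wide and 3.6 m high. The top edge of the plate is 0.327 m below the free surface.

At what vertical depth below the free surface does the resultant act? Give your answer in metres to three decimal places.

h_p = 2.635 m

γ = 0.811 × 9.81 = 7.95591 kN/m³.
The centroid lies 3.6/2 = 1.8 m below the top edge, so the centroid depth is h_c = 0.327 + 1.8 = 2.127 m.
A = 5.1 × 3.6 = 18.36 m².
Resultant F = γ·h_c·A = 7.95591 × 2.127 × 18.36 = 310.692 kN.
I_c = b·h³/12 = 5.1 × 3.6³/12 = 19.8288 m⁴.
Centre of pressure: y_p = y_c + I_c/(y_c·A) = 2.127 + 19.8288/(2.127 × 18.36) = 2.127 + 0.507757 = 2.63476 m along the plane.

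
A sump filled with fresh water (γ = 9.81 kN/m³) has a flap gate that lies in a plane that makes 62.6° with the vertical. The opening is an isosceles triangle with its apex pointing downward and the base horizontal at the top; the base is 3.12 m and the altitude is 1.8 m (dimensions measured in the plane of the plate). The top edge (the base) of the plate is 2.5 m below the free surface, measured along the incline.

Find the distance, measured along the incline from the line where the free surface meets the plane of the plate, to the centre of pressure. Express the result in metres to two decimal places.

y_p = 3.16 m

γ = 9.81 kN/m³.
The plate makes 62.6° with the vertical, i.e. θ = 90° − 62.6° = 27.4° to the horizontal. Measuring y along the incline from the free-surface line, vertical depth h = y·sinθ with sinθ = 0.460200.
With the apex down, the centroid sits h/3 = 1.8/3 = 0.6 m below the base (the top edge), so y_c = 2.5 + 0.6 = 3.1 m and h_c = 3.1 × 0.460200 = 1.42662 m.
A = ½ × 3.12 × 1.8 = 2.808 m².
Resultant F = γ·h_c·A = 9.81 × 1.42662 × 2.808 = 39.2984 kN.
I_c = b·h³/36 = 3.12 × 1.8³/36 = 0.50544 m⁴.
Centre of pressure: y_p = y_c + I_c/(y_c·A) = 3.1 + 0.50544/(3.1 × 2.808) = 3.1 + 0.0580645 = 3.15806 m along the plane.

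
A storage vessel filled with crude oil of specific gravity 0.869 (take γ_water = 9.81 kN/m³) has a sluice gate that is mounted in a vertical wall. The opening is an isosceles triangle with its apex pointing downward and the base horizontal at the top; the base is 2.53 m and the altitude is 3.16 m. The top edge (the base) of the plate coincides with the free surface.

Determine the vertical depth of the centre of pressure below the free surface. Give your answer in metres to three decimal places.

h_p = 1.580 m

γ = 0.869 × 9.81 = 8.52489 kN/m³.
With the apex down, the centroid sits h/3 = 3.16/3 = 1.05333 m below the base (the top edge), so the centroid depth is h_c = 1.05333 m.
A = ½ × 2.53 × 3.16 = 3.9974 m².
Resultant F = γ·h_c·A = 8.52489 × 1.05333 × 3.9974 = 35.8947 kN.
I_c = b·h³/36 = 2.53 × 3.16³/36 = 2.21758 m⁴.
Centre of pressure: y_p = y_c + I_c/(y_c·A) = 1.05333 + 2.21758/(1.05333 × 3.9974) = 1.05333 + 0.526668 = 1.58 m along the plane.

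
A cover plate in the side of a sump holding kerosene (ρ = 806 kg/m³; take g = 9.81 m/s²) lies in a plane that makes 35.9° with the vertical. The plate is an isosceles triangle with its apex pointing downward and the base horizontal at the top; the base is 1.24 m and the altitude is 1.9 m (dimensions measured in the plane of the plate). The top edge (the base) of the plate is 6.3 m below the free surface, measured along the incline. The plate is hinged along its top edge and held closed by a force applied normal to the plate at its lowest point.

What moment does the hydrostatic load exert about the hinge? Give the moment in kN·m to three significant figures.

M ≈ 34.6 kN·m

γ = ρg = 806 × 9.81 / 1000 = 7.90686 kN/m³.
The plate makes 35.9° with the vertical, i.e. θ = 90° − 35.9° = 54.1° to the horizontal. Measuring y along the incline from the free-surface line, vertical depth h = y·sinθ with sinθ = 0.810042.
With the apex down, the centroid sits h/3 = 1.9/3 = 0.633333 m below the base (the top edge), so y_c = 6.3 + 0.633333 = 6.93333 m and h_c = 6.93333 × 0.810042 = 5.61629 m.
A = ½ × 1.24 × 1.9 = 1.178 m².
Resultant F = γ·h_c·A = 7.90686 × 5.61629 × 1.178 = 52.3117 kN.
I_c = b·h³/36 = 1.24 × 1.9³/36 = 0.236254 m⁴.
Centre of pressure: y_p = y_c + I_c/(y_c·A) = 6.93333 + 0.236254/(6.93333 × 1.178) = 6.93333 + 0.0289262 = 6.96226 m along the plane.
The resultant acts 0.633333 + 0.0289262 = 0.662259 m (along the plate) below the hinge at the top edge, so the moment about the hinge is M = F × 0.662259 = 52.3117 × 0.662259 = 34.6439 kN·m.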